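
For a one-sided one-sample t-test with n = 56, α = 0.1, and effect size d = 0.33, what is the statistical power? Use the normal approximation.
Power ≈ 0.88

Power calculation (one-sample t-test, normal approximation):
z_β = d · √n - z_α
z_β = 0.33 · √56 - 1.282
z_β = 0.33 · 7.483 - 1.282
z_β = 1.188

Power = Φ(z_β) = Φ(1.188) ≈ 0.883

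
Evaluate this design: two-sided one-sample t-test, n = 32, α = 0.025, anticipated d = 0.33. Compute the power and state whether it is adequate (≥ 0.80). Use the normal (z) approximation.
Power ≈ 0.35; the study is underpowered (power < 0.80)

Power calculation (one-sample t-test, normal approximation):
z_β = d · √n - z_{α/2}
z_β = 0.33 · √32 - 2.241
z_β = 0.33 · 5.657 - 2.241
z_β = -0.375

Power = Φ(z_β) = Φ(-0.375) ≈ 0.354

Effect size d = 0.33 is small by Cohen's convention (0.2/0.5/0.8).

Threshold: power ≥ 0.80 is conventionally adequate.
Power ≈ 0.35 → the study is underpowered (power < 0.80).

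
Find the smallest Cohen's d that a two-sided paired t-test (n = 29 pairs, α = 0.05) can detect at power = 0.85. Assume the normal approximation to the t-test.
d ≈ 0.56

Minimum detectable effect (paired t-test, normal approximation):
d = (z_{α/2} + z_β) / √n
d = (1.960 + 1.036) / √29
d = 2.996 / 5.385
d ≈ 0.56

By Cohen's convention (0.2 small / 0.5 medium / 0.8 large): medium effect.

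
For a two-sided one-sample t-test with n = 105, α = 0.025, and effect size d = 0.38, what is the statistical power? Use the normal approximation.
Power ≈ 0.95

Power calculation (one-sample t-test, normal approximation):
z_β = d · √n - z_{α/2}
z_β = 0.38 · √105 - 2.241
z_β = 0.38 · 10.247 - 2.241
z_β = 1.652

Power = Φ(z_β) = Φ(1.652) ≈ 0.951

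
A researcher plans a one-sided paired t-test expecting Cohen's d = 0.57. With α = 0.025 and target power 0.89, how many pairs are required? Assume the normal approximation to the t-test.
n = 32 pairs

Sample size formula (paired t-test, normal approximation):
n = ((z_α + z_β) / d)²

z_α = 1.960 (for α = 0.025, one-sided)
z_β = 1.227 (for power = 0.89)
d = 0.57

n = ((1.960 + 1.227) / 0.57)²
n = (5.591)²
n ≈ 31.26
Round up to the next whole number: n = 32 pairs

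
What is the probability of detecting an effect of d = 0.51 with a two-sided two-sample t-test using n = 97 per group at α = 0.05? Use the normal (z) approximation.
Power ≈ 0.94

Power calculation (two-sample t-test, normal approximation):
z_β = d · √(n/2) - z_{α/2}
z_β = 0.51 · √(97/2) - 1.960
z_β = 0.51 · 6.964 - 1.960
z_β = 1.592

Power = Φ(z_β) = Φ(1.592) ≈ 0.944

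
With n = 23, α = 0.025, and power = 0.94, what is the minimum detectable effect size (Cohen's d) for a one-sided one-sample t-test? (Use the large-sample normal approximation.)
d ≈ 0.73

Minimum detectable effect (one-sample t-test, normal approximation):
d = (z_α + z_β) / √n
d = (1.960 + 1.555) / √23
d = 3.515 / 4.796
d ≈ 0.73

By Cohen's convention (0.2 small / 0.5 medium / 0.8 large): medium effect.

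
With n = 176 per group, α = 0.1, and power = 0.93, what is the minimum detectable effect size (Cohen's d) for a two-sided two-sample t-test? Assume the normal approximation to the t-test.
d ≈ 0.33

Minimum detectable effect (two-sample t-test, normal approximation):
d = (z_{α/2} + z_β) / √(n/2)
d = (1.645 + 1.476) / √(176/2)
d = 3.121 / 9.381
d ≈ 0.33

By Cohen's convention (0.2 small / 0.5 medium / 0.8 large): small effect.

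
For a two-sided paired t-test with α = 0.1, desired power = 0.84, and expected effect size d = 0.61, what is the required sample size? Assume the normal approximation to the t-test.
n = 19 pairs

Sample size formula (paired t-test, normal approximation):
n = ((z_{α/2} + z_β) / d)²

z_{α/2} = 1.645 (for α = 0.1, two-sided)
z_β = 0.994 (for power = 0.84)
d = 0.61

n = ((1.645 + 0.994) / 0.61)²
n = (4.326)²
n ≈ 18.71
Round up to the next whole number: n = 19 pairs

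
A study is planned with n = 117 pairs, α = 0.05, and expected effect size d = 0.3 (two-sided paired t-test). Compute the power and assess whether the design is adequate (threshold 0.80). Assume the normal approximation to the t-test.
Power ≈ 0.90; the study is adequately powered (power ≥ 0.80)

Power calculation (paired t-test, normal approximation):
z_β = d · √n - z_{α/2}
z_β = 0.3 · √117 - 1.960
z_β = 0.3 · 10.817 - 1.960
z_β = 1.285

Power = Φ(z_β) = Φ(1.285) ≈ 0.901

Effect size d = 0.3 is small by Cohen's convention (0.2/0.5/0.8).

Threshold: power ≥ 0.80 is conventionally adequate.
Power ≈ 0.90 → the study is adequately powered (power ≥ 0.80).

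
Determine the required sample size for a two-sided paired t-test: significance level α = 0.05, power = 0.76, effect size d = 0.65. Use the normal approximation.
n = 17 pairs

Sample size formula (paired t-test, normal approximation):
n = ((z_{α/2} + z_β) / d)²

z_{α/2} = 1.960 (for α = 0.05, two-sided)
z_β = 0.706 (for power = 0.76)
d = 0.65

n = ((1.960 + 0.706) / 0.65)²
n = (4.102)²
n ≈ 16.83
Round up to the next whole number: n = 17 pairs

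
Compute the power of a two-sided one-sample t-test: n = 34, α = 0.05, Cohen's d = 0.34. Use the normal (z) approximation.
Power ≈ 0.51

Power calculation (one-sample t-test, normal approximation):
z_β = d · √n - z_{α/2}
z_β = 0.34 · √34 - 1.960
z_β = 0.34 · 5.831 - 1.960
z_β = 0.023

Power = Φ(z_β) = Φ(0.023) ≈ 0.509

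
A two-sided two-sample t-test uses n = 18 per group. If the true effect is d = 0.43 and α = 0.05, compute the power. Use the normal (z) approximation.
Power ≈ 0.25

Power calculation (two-sample t-test, normal approximation):
z_β = d · √(n/2) - z_{α/2}
z_β = 0.43 · √(18/2) - 1.960
z_β = 0.43 · 3.000 - 1.960
z_β = -0.670

Power = Φ(z_β) = Φ(-0.670) ≈ 0.251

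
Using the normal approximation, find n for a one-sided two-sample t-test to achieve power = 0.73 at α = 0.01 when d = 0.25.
n = 277 per group

Sample size formula (two-sample t-test, normal approximation):
n = 2 · ((z_α + z_β) / d)²

z_α = 2.326 (for α = 0.01, one-sided)
z_β = 0.613 (for power = 0.73)
d = 0.25

n = 2 · ((2.326 + 0.613) / 0.25)²
n = 2 · (11.756)²
n ≈ 276.41
Round up to the next whole number: n = 277 per group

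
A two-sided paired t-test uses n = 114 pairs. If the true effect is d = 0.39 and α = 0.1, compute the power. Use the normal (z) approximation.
Power ≈ 0.99

Power calculation (paired t-test, normal approximation):
z_β = d · √n - z_{α/2}
z_β = 0.39 · √114 - 1.645
z_β = 0.39 · 10.677 - 1.645
z_β = 2.519

Power = Φ(z_β) = Φ(2.519) ≈ 0.994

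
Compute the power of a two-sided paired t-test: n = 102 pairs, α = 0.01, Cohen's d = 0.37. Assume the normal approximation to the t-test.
Power ≈ 0.88

Power calculation (paired t-test, normal approximation):
z_β = d · √n - z_{α/2}
z_β = 0.37 · √102 - 2.576
z_β = 0.37 · 10.100 - 2.576
z_β = 1.161

Power = Φ(z_β) = Φ(1.161) ≈ 0.877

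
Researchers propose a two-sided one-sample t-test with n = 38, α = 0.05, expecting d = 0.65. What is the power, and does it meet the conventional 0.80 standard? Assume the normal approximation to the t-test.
Power ≈ 0.98; the study is adequately powered (power ≥ 0.80)

Power calculation (one-sample t-test, normal approximation):
z_β = d · √n - z_{α/2}
z_β = 0.65 · √38 - 1.960
z_β = 0.65 · 6.164 - 1.960
z_β = 2.047

Power = Φ(z_β) = Φ(2.047) ≈ 0.980

Effect size d = 0.65 is medium by Cohen's convention (0.2/0.5/0.8).

Threshold: power ≥ 0.80 is conventionally adequate.
Power ≈ 0.98 → the study is adequately powered (power ≥ 0.80).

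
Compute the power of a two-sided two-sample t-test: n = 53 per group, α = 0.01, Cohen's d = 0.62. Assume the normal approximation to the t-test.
Power ≈ 0.73

Power calculation (two-sample t-test, normal approximation):
z_β = d · √(n/2) - z_{α/2}
z_β = 0.62 · √(53/2) - 2.576
z_β = 0.62 · 5.148 - 2.576
z_β = 0.616

Power = Φ(z_β) = Φ(0.616) ≈ 0.731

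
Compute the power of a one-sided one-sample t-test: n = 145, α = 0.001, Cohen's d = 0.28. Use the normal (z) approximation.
Power ≈ 0.61

Power calculation (one-sample t-test, normal approximation):
z_β = d · √n - z_α
z_β = 0.28 · √145 - 3.090
z_β = 0.28 · 12.042 - 3.090
z_β = 0.281

Power = Φ(z_β) = Φ(0.281) ≈ 0.611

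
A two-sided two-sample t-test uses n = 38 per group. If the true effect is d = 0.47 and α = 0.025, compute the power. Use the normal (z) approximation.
Power ≈ 0.42

Power calculation (two-sample t-test, normal approximation):
z_β = d · √(n/2) - z_{α/2}
z_β = 0.47 · √(38/2) - 2.241
z_β = 0.47 · 4.359 - 2.241
z_β = -0.193

Power = Φ(z_β) = Φ(-0.193) ≈ 0.424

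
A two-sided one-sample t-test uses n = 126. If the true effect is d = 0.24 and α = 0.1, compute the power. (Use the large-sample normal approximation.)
Power ≈ 0.85

Power calculation (one-sample t-test, normal approximation):
z_β = d · √n - z_{α/2}
z_β = 0.24 · √126 - 1.645
z_β = 0.24 · 11.225 - 1.645
z_β = 1.049

Power = Φ(z_β) = Φ(1.049) ≈ 0.853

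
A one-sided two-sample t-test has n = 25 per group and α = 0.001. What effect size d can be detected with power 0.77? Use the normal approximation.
d ≈ 1.08

Minimum detectable effect (two-sample t-test, normal approximation):
d = (z_α + z_β) / √(n/2)
d = (3.090 + 0.739) / √(25/2)
d = 3.829 / 3.536
d ≈ 1.08

By Cohen's convention (0.2 small / 0.5 medium / 0.8 large): large effect.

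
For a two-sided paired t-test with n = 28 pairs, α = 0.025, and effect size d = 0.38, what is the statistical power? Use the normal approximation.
Power ≈ 0.41

Power calculation (paired t-test, normal approximation):
z_β = d · √n - z_{α/2}
z_β = 0.38 · √28 - 2.241
z_β = 0.38 · 5.292 - 2.241
z_β = -0.231

Power = Φ(z_β) = Φ(-0.231) ≈ 0.409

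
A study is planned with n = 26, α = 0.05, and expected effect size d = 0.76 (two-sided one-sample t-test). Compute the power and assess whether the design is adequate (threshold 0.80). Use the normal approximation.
Power ≈ 0.97; the study is adequately powered (power ≥ 0.80)

Power calculation (one-sample t-test, normal approximation):
z_β = d · √n - z_{α/2}
z_β = 0.76 · √26 - 1.960
z_β = 0.76 · 5.099 - 1.960
z_β = 1.915

Power = Φ(z_β) = Φ(1.915) ≈ 0.972

Effect size d = 0.76 is medium by Cohen's convention (0.2/0.5/0.8).

Threshold: power ≥ 0.80 is conventionally adequate.
Power ≈ 0.97 → the study is adequately powered (power ≥ 0.80).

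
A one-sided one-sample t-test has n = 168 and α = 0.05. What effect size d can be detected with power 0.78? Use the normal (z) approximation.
d ≈ 0.19

Minimum detectable effect (one-sample t-test, normal approximation):
d = (z_α + z_β) / √n
d = (1.645 + 0.772) / √168
d = 2.417 / 12.961
d ≈ 0.19

By Cohen's convention (0.2 small / 0.5 medium / 0.8 large): very small effect.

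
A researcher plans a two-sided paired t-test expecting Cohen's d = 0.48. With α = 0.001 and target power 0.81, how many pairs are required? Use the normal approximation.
n = 76 pairs

Sample size formula (paired t-test, normal approximation):
n = ((z_{α/2} + z_β) / d)²

z_{α/2} = 3.291 (for α = 0.001, two-sided)
z_β = 0.878 (for power = 0.81)
d = 0.48

n = ((3.291 + 0.878) / 0.48)²
n = (8.685)²
n ≈ 75.43
Round up to the next whole number: n = 76 pairs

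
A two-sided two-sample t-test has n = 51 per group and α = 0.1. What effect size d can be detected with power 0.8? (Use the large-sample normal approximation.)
d ≈ 0.49

Minimum detectable effect (two-sample t-test, normal approximation):
d = (z_{α/2} + z_β) / √(n/2)
d = (1.645 + 0.842) / √(51/2)
d = 2.486 / 5.050
d ≈ 0.49

By Cohen's convention (0.2 small / 0.5 medium / 0.8 large): small effect.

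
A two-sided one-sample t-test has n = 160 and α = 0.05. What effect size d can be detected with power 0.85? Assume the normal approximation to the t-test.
d ≈ 0.24

Minimum detectable effect (one-sample t-test, normal approximation):
d = (z_{α/2} + z_β) / √n
d = (1.960 + 1.036) / √160
d = 2.996 / 12.649
d ≈ 0.24

By Cohen's convention (0.2 small / 0.5 medium / 0.8 large): small effect.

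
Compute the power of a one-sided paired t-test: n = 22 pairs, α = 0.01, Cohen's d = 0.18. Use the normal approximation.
Power ≈ 0.07

Power calculation (paired t-test, normal approximation):
z_β = d · √n - z_α
z_β = 0.18 · √22 - 2.326
z_β = 0.18 · 4.690 - 2.326
z_β = -1.482

Power = Φ(z_β) = Φ(-1.482) ≈ 0.069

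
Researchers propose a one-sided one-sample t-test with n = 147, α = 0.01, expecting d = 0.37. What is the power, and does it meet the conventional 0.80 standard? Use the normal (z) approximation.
Power ≈ 0.98; the study is adequately powered (power ≥ 0.80)

Power calculation (one-sample t-test, normal approximation):
z_β = d · √n - z_α
z_β = 0.37 · √147 - 2.326
z_β = 0.37 · 12.124 - 2.326
z_β = 2.160

Power = Φ(z_β) = Φ(2.160) ≈ 0.985

Effect size d = 0.37 is small by Cohen's convention (0.2/0.5/0.8).

Threshold: power ≥ 0.80 is conventionally adequate.
Power ≈ 0.98 → the study is adequately powered (power ≥ 0.80).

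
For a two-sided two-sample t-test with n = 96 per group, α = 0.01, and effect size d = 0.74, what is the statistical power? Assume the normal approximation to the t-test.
Power ≈ 0.99

Power calculation (two-sample t-test, normal approximation):
z_β = d · √(n/2) - z_{α/2}
z_β = 0.74 · √(96/2) - 2.576
z_β = 0.74 · 6.928 - 2.576
z_β = 2.551

Power = Φ(z_β) = Φ(2.551) ≈ 0.995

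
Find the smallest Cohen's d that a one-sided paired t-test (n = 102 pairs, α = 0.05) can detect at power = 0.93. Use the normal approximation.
d ≈ 0.31

Minimum detectable effect (paired t-test, normal approximation):
d = (z_α + z_β) / √n
d = (1.645 + 1.476) / √102
d = 3.121 / 10.100
d ≈ 0.31

By Cohen's convention (0.2 small / 0.5 medium / 0.8 large): small effect.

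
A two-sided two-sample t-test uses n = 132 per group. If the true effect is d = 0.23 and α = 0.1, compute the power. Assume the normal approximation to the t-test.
Power ≈ 0.59

Power calculation (two-sample t-test, normal approximation):
z_β = d · √(n/2) - z_{α/2}
z_β = 0.23 · √(132/2) - 1.645
z_β = 0.23 · 8.124 - 1.645
z_β = 0.224

Power = Φ(z_β) = Φ(0.224) ≈ 0.588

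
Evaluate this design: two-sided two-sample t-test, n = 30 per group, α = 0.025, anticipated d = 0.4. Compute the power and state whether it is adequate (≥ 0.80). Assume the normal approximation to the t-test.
Power ≈ 0.24; the study is underpowered (power < 0.80)

Power calculation (two-sample t-test, normal approximation):
z_β = d · √(n/2) - z_{α/2}
z_β = 0.4 · √(30/2) - 2.241
z_β = 0.4 · 3.873 - 2.241
z_β = -0.692

Power = Φ(z_β) = Φ(-0.692) ≈ 0.244

Effect size d = 0.4 is small by Cohen's convention (0.2/0.5/0.8).

Threshold: power ≥ 0.80 is conventionally adequate.
Power ≈ 0.24 → the study is underpowered (power < 0.80).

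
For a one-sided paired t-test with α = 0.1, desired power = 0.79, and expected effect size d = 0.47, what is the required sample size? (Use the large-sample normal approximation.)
n = 20 pairs

Sample size formula (paired t-test, normal approximation):
n = ((z_α + z_β) / d)²

z_α = 1.282 (for α = 0.1, one-sided)
z_β = 0.806 (for power = 0.79)
d = 0.47

n = ((1.282 + 0.806) / 0.47)²
n = (4.443)²
n ≈ 19.74
Round up to the next whole number: n = 20 pairs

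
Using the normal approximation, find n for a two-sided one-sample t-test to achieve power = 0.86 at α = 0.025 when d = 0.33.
n = 102

Sample size formula (one-sample t-test, normal approximation):
n = ((z_{α/2} + z_β) / d)²

z_{α/2} = 2.241 (for α = 0.025, two-sided)
z_β = 1.080 (for power = 0.86)
d = 0.33

n = ((2.241 + 1.080) / 0.33)²
n = (10.064)²
n ≈ 101.28
Round up to the next whole number: n = 102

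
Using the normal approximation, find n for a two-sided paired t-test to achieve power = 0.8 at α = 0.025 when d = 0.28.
n = 122 pairs

Sample size formula (paired t-test, normal approximation):
n = ((z_{α/2} + z_β) / d)²

z_{α/2} = 2.241 (for α = 0.025, two-sided)
z_β = 0.842 (for power = 0.8)
d = 0.28

n = ((2.241 + 0.842) / 0.28)²
n = (11.011)²
n ≈ 121.24
Round up to the next whole number: n = 122 pairs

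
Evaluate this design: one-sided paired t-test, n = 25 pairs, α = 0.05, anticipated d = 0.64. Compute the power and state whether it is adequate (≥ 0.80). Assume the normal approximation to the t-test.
Power ≈ 0.94; the study is adequately powered (power ≥ 0.80)

Power calculation (paired t-test, normal approximation):
z_β = d · √n - z_α
z_β = 0.64 · √25 - 1.645
z_β = 0.64 · 5.000 - 1.645
z_β = 1.555

Power = Φ(z_β) = Φ(1.555) ≈ 0.940

Effect size d = 0.64 is medium by Cohen's convention (0.2/0.5/0.8).

Threshold: power ≥ 0.80 is conventionally adequate.
Power ≈ 0.94 → the study is adequately powered (power ≥ 0.80).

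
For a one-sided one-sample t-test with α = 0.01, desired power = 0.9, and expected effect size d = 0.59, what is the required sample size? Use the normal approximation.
n = 38

Sample size formula (one-sample t-test, normal approximation):
n = ((z_α + z_β) / d)²

z_α = 2.326 (for α = 0.01, one-sided)
z_β = 1.282 (for power = 0.9)
d = 0.59

n = ((2.326 + 1.282) / 0.59)²
n = (6.115)²
n ≈ 37.39
Round up to the next whole number: n = 38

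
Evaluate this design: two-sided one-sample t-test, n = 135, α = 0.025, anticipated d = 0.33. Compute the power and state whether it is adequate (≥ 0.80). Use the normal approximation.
Power ≈ 0.94; the study is adequately powered (power ≥ 0.80)

Power calculation (one-sample t-test, normal approximation):
z_β = d · √n - z_{α/2}
z_β = 0.33 · √135 - 2.241
z_β = 0.33 · 11.619 - 2.241
z_β = 1.593

Power = Φ(z_β) = Φ(1.593) ≈ 0.944

Effect size d = 0.33 is small by Cohen's convention (0.2/0.5/0.8).

Threshold: power ≥ 0.80 is conventionally adequate.
Power ≈ 0.94 → the study is adequately powered (power ≥ 0.80).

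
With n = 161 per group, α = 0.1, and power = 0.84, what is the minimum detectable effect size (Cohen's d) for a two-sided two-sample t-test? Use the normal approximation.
d ≈ 0.29

Minimum detectable effect (two-sample t-test, normal approximation):
d = (z_{α/2} + z_β) / √(n/2)
d = (1.645 + 0.994) / √(161/2)
d = 2.639 / 8.972
d ≈ 0.29

By Cohen's convention (0.2 small / 0.5 medium / 0.8 large): small effect.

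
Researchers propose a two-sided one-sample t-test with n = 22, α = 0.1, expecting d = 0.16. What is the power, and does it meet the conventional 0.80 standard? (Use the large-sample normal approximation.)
Power ≈ 0.19; the study is underpowered (power < 0.80)

Power calculation (one-sample t-test, normal approximation):
z_β = d · √n - z_{α/2}
z_β = 0.16 · √22 - 1.645
z_β = 0.16 · 4.690 - 1.645
z_β = -0.894

Power = Φ(z_β) = Φ(-0.894) ≈ 0.186

Effect size d = 0.16 is very small by Cohen's convention (0.2/0.5/0.8).

Threshold: power ≥ 0.80 is conventionally adequate.
Power ≈ 0.19 → the study is underpowered (power < 0.80).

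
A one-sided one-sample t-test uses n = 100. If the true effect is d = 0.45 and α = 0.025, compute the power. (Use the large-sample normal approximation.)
Power ≈ 0.99

Power calculation (one-sample t-test, normal approximation):
z_β = d · √n - z_α
z_β = 0.45 · √100 - 1.960
z_β = 0.45 · 10.000 - 1.960
z_β = 2.540

Power = Φ(z_β) = Φ(2.540) ≈ 0.994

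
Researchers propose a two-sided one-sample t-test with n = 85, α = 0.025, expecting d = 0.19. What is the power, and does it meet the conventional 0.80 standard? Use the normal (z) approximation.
Power ≈ 0.31; the study is underpowered (power < 0.80)

Power calculation (one-sample t-test, normal approximation):
z_β = d · √n - z_{α/2}
z_β = 0.19 · √85 - 2.241
z_β = 0.19 · 9.220 - 2.241
z_β = -0.490

Power = Φ(z_β) = Φ(-0.490) ≈ 0.312

Effect size d = 0.19 is very small by Cohen's convention (0.2/0.5/0.8).

Threshold: power ≥ 0.80 is conventionally adequate.
Power ≈ 0.31 → the study is underpowered (power < 0.80).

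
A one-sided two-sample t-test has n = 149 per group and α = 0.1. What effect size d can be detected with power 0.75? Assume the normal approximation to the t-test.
d ≈ 0.23

Minimum detectable effect (two-sample t-test, normal approximation):
d = (z_α + z_β) / √(n/2)
d = (1.282 + 0.674) / √(149/2)
d = 1.956 / 8.631
d ≈ 0.23

By Cohen's convention (0.2 small / 0.5 medium / 0.8 large): small effect.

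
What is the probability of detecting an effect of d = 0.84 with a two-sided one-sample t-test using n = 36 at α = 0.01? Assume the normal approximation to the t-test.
Power ≈ 0.99

Power calculation (one-sample t-test, normal approximation):
z_β = d · √n - z_{α/2}
z_β = 0.84 · √36 - 2.576
z_β = 0.84 · 6.000 - 2.576
z_β = 2.464

Power = Φ(z_β) = Φ(2.464) ≈ 0.993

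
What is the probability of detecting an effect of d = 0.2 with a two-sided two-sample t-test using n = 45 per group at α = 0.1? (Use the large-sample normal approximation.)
Power ≈ 0.24

Power calculation (two-sample t-test, normal approximation):
z_β = d · √(n/2) - z_{α/2}
z_β = 0.2 · √(45/2) - 1.645
z_β = 0.2 · 4.743 - 1.645
z_β = -0.696

Power = Φ(z_β) = Φ(-0.696) ≈ 0.243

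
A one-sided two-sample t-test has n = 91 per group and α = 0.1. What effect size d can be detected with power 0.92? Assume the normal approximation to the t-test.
d ≈ 0.40

Minimum detectable effect (two-sample t-test, normal approximation):
d = (z_α + z_β) / √(n/2)
d = (1.282 + 1.405) / √(91/2)
d = 2.687 / 6.745
d ≈ 0.40

By Cohen's convention (0.2 small / 0.5 medium / 0.8 large): small effect.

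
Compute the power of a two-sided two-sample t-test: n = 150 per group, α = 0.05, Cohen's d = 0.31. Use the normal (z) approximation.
Power ≈ 0.77

Power calculation (two-sample t-test, normal approximation):
z_β = d · √(n/2) - z_{α/2}
z_β = 0.31 · √(150/2) - 1.960
z_β = 0.31 · 8.660 - 1.960
z_β = 0.725

Power = Φ(z_β) = Φ(0.725) ≈ 0.766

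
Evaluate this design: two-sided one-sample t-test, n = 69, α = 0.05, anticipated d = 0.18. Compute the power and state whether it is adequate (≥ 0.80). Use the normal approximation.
Power ≈ 0.32; the study is underpowered (power < 0.80)

Power calculation (one-sample t-test, normal approximation):
z_β = d · √n - z_{α/2}
z_β = 0.18 · √69 - 1.960
z_β = 0.18 · 8.307 - 1.960
z_β = -0.465

Power = Φ(z_β) = Φ(-0.465) ≈ 0.321

Effect size d = 0.18 is very small by Cohen's convention (0.2/0.5/0.8).

Threshold: power ≥ 0.80 is conventionally adequate.
Power ≈ 0.32 → the study is underpowered (power < 0.80).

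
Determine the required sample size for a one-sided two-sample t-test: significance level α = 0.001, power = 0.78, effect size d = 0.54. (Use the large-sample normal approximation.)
n = 103 per group

Sample size formula (two-sample t-test, normal approximation):
n = 2 · ((z_α + z_β) / d)²

z_α = 3.090 (for α = 0.001, one-sided)
z_β = 0.772 (for power = 0.78)
d = 0.54

n = 2 · ((3.090 + 0.772) / 0.54)²
n = 2 · (7.152)²
n ≈ 102.30
Round up to the next whole number: n = 103 per group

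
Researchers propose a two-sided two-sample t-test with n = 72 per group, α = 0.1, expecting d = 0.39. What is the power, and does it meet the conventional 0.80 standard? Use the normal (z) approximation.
Power ≈ 0.76; the study is underpowered (power < 0.80)

Power calculation (two-sample t-test, normal approximation):
z_β = d · √(n/2) - z_{α/2}
z_β = 0.39 · √(72/2) - 1.645
z_β = 0.39 · 6.000 - 1.645
z_β = 0.695

Power = Φ(z_β) = Φ(0.695) ≈ 0.757

Effect size d = 0.39 is small by Cohen's convention (0.2/0.5/0.8).

Threshold: power ≥ 0.80 is conventionally adequate.
Power ≈ 0.76 → the study is underpowered (power < 0.80).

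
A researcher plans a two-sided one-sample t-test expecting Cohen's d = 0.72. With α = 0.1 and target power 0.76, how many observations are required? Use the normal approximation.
n = 11

Sample size formula (one-sample t-test, normal approximation):
n = ((z_{α/2} + z_β) / d)²

z_{α/2} = 1.645 (for α = 0.1, two-sided)
z_β = 0.706 (for power = 0.76)
d = 0.72

n = ((1.645 + 0.706) / 0.72)²
n = (3.265)²
n ≈ 10.66
Round up to the next whole number: n = 11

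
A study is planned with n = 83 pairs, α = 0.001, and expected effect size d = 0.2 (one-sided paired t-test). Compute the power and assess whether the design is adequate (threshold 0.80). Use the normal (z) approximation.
Power ≈ 0.10; the study is underpowered (power < 0.80)

Power calculation (paired t-test, normal approximation):
z_β = d · √n - z_α
z_β = 0.2 · √83 - 3.090
z_β = 0.2 · 9.110 - 3.090
z_β = -1.268

Power = Φ(z_β) = Φ(-1.268) ≈ 0.102

Effect size d = 0.2 is small by Cohen's convention (0.2/0.5/0.8).

Threshold: power ≥ 0.80 is conventionally adequate.
Power ≈ 0.10 → the study is underpowered (power < 0.80).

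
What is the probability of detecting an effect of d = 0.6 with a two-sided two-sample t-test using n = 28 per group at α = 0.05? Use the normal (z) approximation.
Power ≈ 0.61

Power calculation (two-sample t-test, normal approximation):
z_β = d · √(n/2) - z_{α/2}
z_β = 0.6 · √(28/2) - 1.960
z_β = 0.6 · 3.742 - 1.960
z_β = 0.285

Power = Φ(z_β) = Φ(0.285) ≈ 0.612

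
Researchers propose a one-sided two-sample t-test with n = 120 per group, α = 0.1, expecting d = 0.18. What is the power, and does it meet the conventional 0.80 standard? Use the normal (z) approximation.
Power ≈ 0.54; the study is underpowered (power < 0.80)

Power calculation (two-sample t-test, normal approximation):
z_β = d · √(n/2) - z_α
z_β = 0.18 · √(120/2) - 1.282
z_β = 0.18 · 7.746 - 1.282
z_β = 0.113

Power = Φ(z_β) = Φ(0.113) ≈ 0.545

Effect size d = 0.18 is very small by Cohen's convention (0.2/0.5/0.8).

Threshold: power ≥ 0.80 is conventionally adequate.
Power ≈ 0.54 → the study is underpowered (power < 0.80).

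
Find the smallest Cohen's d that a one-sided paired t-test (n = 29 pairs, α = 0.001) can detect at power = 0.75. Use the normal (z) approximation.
d ≈ 0.70

Minimum detectable effect (paired t-test, normal approximation):
d = (z_α + z_β) / √n
d = (3.090 + 0.674) / √29
d = 3.765 / 5.385
d ≈ 0.70

By Cohen's convention (0.2 small / 0.5 medium / 0.8 large): medium effect.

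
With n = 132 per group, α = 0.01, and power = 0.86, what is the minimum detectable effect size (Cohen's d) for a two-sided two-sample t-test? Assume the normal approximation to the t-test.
d ≈ 0.45

Minimum detectable effect (two-sample t-test, normal approximation):
d = (z_{α/2} + z_β) / √(n/2)
d = (2.576 + 1.080) / √(132/2)
d = 3.656 / 8.124
d ≈ 0.45

By Cohen's convention (0.2 small / 0.5 medium / 0.8 large): small effect.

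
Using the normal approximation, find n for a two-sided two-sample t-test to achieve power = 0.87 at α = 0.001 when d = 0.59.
n = 113 per group

Sample size formula (two-sample t-test, normal approximation):
n = 2 · ((z_{α/2} + z_β) / d)²

z_{α/2} = 3.291 (for α = 0.001, two-sided)
z_β = 1.126 (for power = 0.87)
d = 0.59

n = 2 · ((3.291 + 1.126) / 0.59)²
n = 2 · (7.486)²
n ≈ 112.08
Round up to the next whole number: n = 113 per group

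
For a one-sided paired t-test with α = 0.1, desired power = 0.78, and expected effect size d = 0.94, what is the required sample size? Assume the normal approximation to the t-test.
n = 5 pairs

Sample size formula (paired t-test, normal approximation):
n = ((z_α + z_β) / d)²

z_α = 1.282 (for α = 0.1, one-sided)
z_β = 0.772 (for power = 0.78)
d = 0.94

n = ((1.282 + 0.772) / 0.94)²
n = (2.185)²
n ≈ 4.77
Round up to the next whole number: n = 5 pairs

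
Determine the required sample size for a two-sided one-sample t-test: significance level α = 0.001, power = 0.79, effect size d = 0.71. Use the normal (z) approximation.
n = 34

Sample size formula (one-sample t-test, normal approximation):
n = ((z_{α/2} + z_β) / d)²

z_{α/2} = 3.291 (for α = 0.001, two-sided)
z_β = 0.806 (for power = 0.79)
d = 0.71

n = ((3.291 + 0.806) / 0.71)²
n = (5.770)²
n ≈ 33.29
Round up to the next whole number: n = 34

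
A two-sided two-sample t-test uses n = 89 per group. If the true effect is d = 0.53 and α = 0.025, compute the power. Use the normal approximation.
Power ≈ 0.90

Power calculation (two-sample t-test, normal approximation):
z_β = d · √(n/2) - z_{α/2}
z_β = 0.53 · √(89/2) - 2.241
z_β = 0.53 · 6.671 - 2.241
z_β = 1.294

Power = Φ(z_β) = Φ(1.294) ≈ 0.902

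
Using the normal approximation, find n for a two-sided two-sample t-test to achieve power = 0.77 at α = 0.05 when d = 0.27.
n = 200 per group

Sample size formula (two-sample t-test, normal approximation):
n = 2 · ((z_{α/2} + z_β) / d)²

z_{α/2} = 1.960 (for α = 0.05, two-sided)
z_β = 0.739 (for power = 0.77)
d = 0.27

n = 2 · ((1.960 + 0.739) / 0.27)²
n = 2 · (9.996)²
n ≈ 199.84
Round up to the next whole number: n = 200 per group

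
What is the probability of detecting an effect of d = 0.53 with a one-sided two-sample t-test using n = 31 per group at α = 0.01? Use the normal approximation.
Power ≈ 0.41

Power calculation (two-sample t-test, normal approximation):
z_β = d · √(n/2) - z_α
z_β = 0.53 · √(31/2) - 2.326
z_β = 0.53 · 3.937 - 2.326
z_β = -0.240

Power = Φ(z_β) = Φ(-0.240) ≈ 0.405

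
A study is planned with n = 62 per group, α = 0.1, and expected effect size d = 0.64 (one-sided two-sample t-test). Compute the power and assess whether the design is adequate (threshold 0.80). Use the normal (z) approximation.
Power ≈ 0.99; the study is adequately powered (power ≥ 0.80)

Power calculation (two-sample t-test, normal approximation):
z_β = d · √(n/2) - z_α
z_β = 0.64 · √(62/2) - 1.282
z_β = 0.64 · 5.568 - 1.282
z_β = 2.282

Power = Φ(z_β) = Φ(2.282) ≈ 0.989

Effect size d = 0.64 is medium by Cohen's convention (0.2/0.5/0.8).

Threshold: power ≥ 0.80 is conventionally adequate.
Power ≈ 0.99 → the study is adequately powered (power ≥ 0.80).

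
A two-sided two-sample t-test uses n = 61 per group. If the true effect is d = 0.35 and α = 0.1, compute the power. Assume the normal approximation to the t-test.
Power ≈ 0.61

Power calculation (two-sample t-test, normal approximation):
z_β = d · √(n/2) - z_{α/2}
z_β = 0.35 · √(61/2) - 1.645
z_β = 0.35 · 5.523 - 1.645
z_β = 0.288

Power = Φ(z_β) = Φ(0.288) ≈ 0.613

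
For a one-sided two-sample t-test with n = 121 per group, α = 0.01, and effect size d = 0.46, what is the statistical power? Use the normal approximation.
Power ≈ 0.89

Power calculation (two-sample t-test, normal approximation):
z_β = d · √(n/2) - z_α
z_β = 0.46 · √(121/2) - 2.326
z_β = 0.46 · 7.778 - 2.326
z_β = 1.252

Power = Φ(z_β) = Φ(1.252) ≈ 0.895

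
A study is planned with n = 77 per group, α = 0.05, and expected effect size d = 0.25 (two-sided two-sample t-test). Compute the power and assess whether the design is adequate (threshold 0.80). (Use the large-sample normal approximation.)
Power ≈ 0.34; the study is underpowered (power < 0.80)

Power calculation (two-sample t-test, normal approximation):
z_β = d · √(n/2) - z_{α/2}
z_β = 0.25 · √(77/2) - 1.960
z_β = 0.25 · 6.205 - 1.960
z_β = -0.409

Power = Φ(z_β) = Φ(-0.409) ≈ 0.341

Effect size d = 0.25 is small by Cohen's convention (0.2/0.5/0.8).

Threshold: power ≥ 0.80 is conventionally adequate.
Power ≈ 0.34 → the study is underpowered (power < 0.80).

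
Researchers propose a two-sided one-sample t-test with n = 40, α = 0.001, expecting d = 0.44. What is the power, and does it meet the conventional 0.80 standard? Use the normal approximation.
Power ≈ 0.31; the study is underpowered (power < 0.80)

Power calculation (one-sample t-test, normal approximation):
z_β = d · √n - z_{α/2}
z_β = 0.44 · √40 - 3.291
z_β = 0.44 · 6.325 - 3.291
z_β = -0.508

Power = Φ(z_β) = Φ(-0.508) ≈ 0.306

Effect size d = 0.44 is small by Cohen's convention (0.2/0.5/0.8).

Threshold: power ≥ 0.80 is conventionally adequate.
Power ≈ 0.31 → the study is underpowered (power < 0.80).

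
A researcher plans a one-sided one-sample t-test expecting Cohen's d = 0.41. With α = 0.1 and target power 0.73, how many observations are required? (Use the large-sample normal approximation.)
n = 22

Sample size formula (one-sample t-test, normal approximation):
n = ((z_α + z_β) / d)²

z_α = 1.282 (for α = 0.1, one-sided)
z_β = 0.613 (for power = 0.73)
d = 0.41

n = ((1.282 + 0.613) / 0.41)²
n = (4.622)²
n ≈ 21.36
Round up to the next whole number: n = 22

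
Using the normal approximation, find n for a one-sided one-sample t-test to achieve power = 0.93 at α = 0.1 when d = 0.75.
n = 14

Sample size formula (one-sample t-test, normal approximation):
n = ((z_α + z_β) / d)²

z_α = 1.282 (for α = 0.1, one-sided)
z_β = 1.476 (for power = 0.93)
d = 0.75

n = ((1.282 + 1.476) / 0.75)²
n = (3.677)²
n ≈ 13.52
Round up to the next whole number: n = 14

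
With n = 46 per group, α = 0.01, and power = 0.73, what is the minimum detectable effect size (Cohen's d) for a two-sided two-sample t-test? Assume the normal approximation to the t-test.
d ≈ 0.66

Minimum detectable effect (two-sample t-test, normal approximation):
d = (z_{α/2} + z_β) / √(n/2)
d = (2.576 + 0.613) / √(46/2)
d = 3.189 / 4.796
d ≈ 0.66

By Cohen's convention (0.2 small / 0.5 medium / 0.8 large): medium effect.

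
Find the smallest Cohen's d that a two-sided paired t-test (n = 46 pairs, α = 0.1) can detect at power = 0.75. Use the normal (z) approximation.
d ≈ 0.34

Minimum detectable effect (paired t-test, normal approximation):
d = (z_{α/2} + z_β) / √n
d = (1.645 + 0.674) / √46
d = 2.319 / 6.782
d ≈ 0.34

By Cohen's convention (0.2 small / 0.5 medium / 0.8 large): small effect.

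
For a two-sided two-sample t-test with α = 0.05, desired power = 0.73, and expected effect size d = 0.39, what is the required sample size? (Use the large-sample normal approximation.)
n = 88 per group

Sample size formula (two-sample t-test, normal approximation):
n = 2 · ((z_{α/2} + z_β) / d)²

z_{α/2} = 1.960 (for α = 0.05, two-sided)
z_β = 0.613 (for power = 0.73)
d = 0.39

n = 2 · ((1.960 + 0.613) / 0.39)²
n = 2 · (6.597)²
n ≈ 87.04
Round up to the next whole number: n = 88 per group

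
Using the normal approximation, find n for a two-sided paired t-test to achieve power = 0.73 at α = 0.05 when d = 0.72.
n = 13 pairs

Sample size formula (paired t-test, normal approximation):
n = ((z_{α/2} + z_β) / d)²

z_{α/2} = 1.960 (for α = 0.05, two-sided)
z_β = 0.613 (for power = 0.73)
d = 0.72

n = ((1.960 + 0.613) / 0.72)²
n = (3.574)²
n ≈ 12.77
Round up to the next whole number: n = 13 pairs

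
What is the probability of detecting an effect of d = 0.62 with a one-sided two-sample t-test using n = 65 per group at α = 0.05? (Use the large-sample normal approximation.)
Power ≈ 0.97

Power calculation (two-sample t-test, normal approximation):
z_β = d · √(n/2) - z_α
z_β = 0.62 · √(65/2) - 1.645
z_β = 0.62 · 5.701 - 1.645
z_β = 1.890

Power = Φ(z_β) = Φ(1.890) ≈ 0.971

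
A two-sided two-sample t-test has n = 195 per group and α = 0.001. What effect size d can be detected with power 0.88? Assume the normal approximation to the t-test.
d ≈ 0.45

Minimum detectable effect (two-sample t-test, normal approximation):
d = (z_{α/2} + z_β) / √(n/2)
d = (3.291 + 1.175) / √(195/2)
d = 4.466 / 9.874
d ≈ 0.45

By Cohen's convention (0.2 small / 0.5 medium / 0.8 large): small effect.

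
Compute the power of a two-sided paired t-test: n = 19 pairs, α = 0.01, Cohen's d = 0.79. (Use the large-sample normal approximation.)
Power ≈ 0.81

Power calculation (paired t-test, normal approximation):
z_β = d · √n - z_{α/2}
z_β = 0.79 · √19 - 2.576
z_β = 0.79 · 4.359 - 2.576
z_β = 0.868

Power = Φ(z_β) = Φ(0.868) ≈ 0.807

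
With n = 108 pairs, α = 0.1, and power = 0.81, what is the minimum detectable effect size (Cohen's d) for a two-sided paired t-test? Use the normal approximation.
d ≈ 0.24

Minimum detectable effect (paired t-test, normal approximation):
d = (z_{α/2} + z_β) / √n
d = (1.645 + 0.878) / √108
d = 2.523 / 10.392
d ≈ 0.24

By Cohen's convention (0.2 small / 0.5 medium / 0.8 large): small effect.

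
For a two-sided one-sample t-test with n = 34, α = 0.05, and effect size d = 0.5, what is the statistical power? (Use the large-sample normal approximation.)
Power ≈ 0.83

Power calculation (one-sample t-test, normal approximation):
z_β = d · √n - z_{α/2}
z_β = 0.5 · √34 - 1.960
z_β = 0.5 · 5.831 - 1.960
z_β = 0.956

Power = Φ(z_β) = Φ(0.956) ≈ 0.830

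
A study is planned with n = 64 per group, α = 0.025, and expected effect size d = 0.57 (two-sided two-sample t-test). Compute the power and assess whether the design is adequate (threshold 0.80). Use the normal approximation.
Power ≈ 0.84; the study is adequately powered (power ≥ 0.80)

Power calculation (two-sample t-test, normal approximation):
z_β = d · √(n/2) - z_{α/2}
z_β = 0.57 · √(64/2) - 2.241
z_β = 0.57 · 5.657 - 2.241
z_β = 0.983

Power = Φ(z_β) = Φ(0.983) ≈ 0.837

Effect size d = 0.57 is medium by Cohen's convention (0.2/0.5/0.8).

Threshold: power ≥ 0.80 is conventionally adequate.
Power ≈ 0.84 → the study is adequately powered (power ≥ 0.80).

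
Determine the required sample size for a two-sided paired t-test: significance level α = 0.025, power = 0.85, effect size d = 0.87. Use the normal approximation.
n = 15 pairs

Sample size formula (paired t-test, normal approximation):
n = ((z_{α/2} + z_β) / d)²

z_{α/2} = 2.241 (for α = 0.025, two-sided)
z_β = 1.036 (for power = 0.85)
d = 0.87

n = ((2.241 + 1.036) / 0.87)²
n = (3.767)²
n ≈ 14.19
Round up to the next whole number: n = 15 pairs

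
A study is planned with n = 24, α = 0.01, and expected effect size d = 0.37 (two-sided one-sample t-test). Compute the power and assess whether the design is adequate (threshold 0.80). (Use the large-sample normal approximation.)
Power ≈ 0.22; the study is underpowered (power < 0.80)

Power calculation (one-sample t-test, normal approximation):
z_β = d · √n - z_{α/2}
z_β = 0.37 · √24 - 2.576
z_β = 0.37 · 4.899 - 2.576
z_β = -0.763

Power = Φ(z_β) = Φ(-0.763) ≈ 0.223

Effect size d = 0.37 is small by Cohen's convention (0.2/0.5/0.8).

Threshold: power ≥ 0.80 is conventionally adequate.
Power ≈ 0.22 → the study is underpowered (power < 0.80).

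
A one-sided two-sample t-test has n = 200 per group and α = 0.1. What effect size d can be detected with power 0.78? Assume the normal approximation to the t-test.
d ≈ 0.21

Minimum detectable effect (two-sample t-test, normal approximation):
d = (z_α + z_β) / √(n/2)
d = (1.282 + 0.772) / √(200/2)
d = 2.054 / 10.000
d ≈ 0.21

By Cohen's convention (0.2 small / 0.5 medium / 0.8 large): small effect.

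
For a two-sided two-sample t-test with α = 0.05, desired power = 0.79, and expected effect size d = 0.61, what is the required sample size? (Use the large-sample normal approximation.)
n = 42 per group

Sample size formula (two-sample t-test, normal approximation):
n = 2 · ((z_{α/2} + z_β) / d)²

z_{α/2} = 1.960 (for α = 0.05, two-sided)
z_β = 0.806 (for power = 0.79)
d = 0.61

n = 2 · ((1.960 + 0.806) / 0.61)²
n = 2 · (4.534)²
n ≈ 41.11
Round up to the next whole number: n = 42 per group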